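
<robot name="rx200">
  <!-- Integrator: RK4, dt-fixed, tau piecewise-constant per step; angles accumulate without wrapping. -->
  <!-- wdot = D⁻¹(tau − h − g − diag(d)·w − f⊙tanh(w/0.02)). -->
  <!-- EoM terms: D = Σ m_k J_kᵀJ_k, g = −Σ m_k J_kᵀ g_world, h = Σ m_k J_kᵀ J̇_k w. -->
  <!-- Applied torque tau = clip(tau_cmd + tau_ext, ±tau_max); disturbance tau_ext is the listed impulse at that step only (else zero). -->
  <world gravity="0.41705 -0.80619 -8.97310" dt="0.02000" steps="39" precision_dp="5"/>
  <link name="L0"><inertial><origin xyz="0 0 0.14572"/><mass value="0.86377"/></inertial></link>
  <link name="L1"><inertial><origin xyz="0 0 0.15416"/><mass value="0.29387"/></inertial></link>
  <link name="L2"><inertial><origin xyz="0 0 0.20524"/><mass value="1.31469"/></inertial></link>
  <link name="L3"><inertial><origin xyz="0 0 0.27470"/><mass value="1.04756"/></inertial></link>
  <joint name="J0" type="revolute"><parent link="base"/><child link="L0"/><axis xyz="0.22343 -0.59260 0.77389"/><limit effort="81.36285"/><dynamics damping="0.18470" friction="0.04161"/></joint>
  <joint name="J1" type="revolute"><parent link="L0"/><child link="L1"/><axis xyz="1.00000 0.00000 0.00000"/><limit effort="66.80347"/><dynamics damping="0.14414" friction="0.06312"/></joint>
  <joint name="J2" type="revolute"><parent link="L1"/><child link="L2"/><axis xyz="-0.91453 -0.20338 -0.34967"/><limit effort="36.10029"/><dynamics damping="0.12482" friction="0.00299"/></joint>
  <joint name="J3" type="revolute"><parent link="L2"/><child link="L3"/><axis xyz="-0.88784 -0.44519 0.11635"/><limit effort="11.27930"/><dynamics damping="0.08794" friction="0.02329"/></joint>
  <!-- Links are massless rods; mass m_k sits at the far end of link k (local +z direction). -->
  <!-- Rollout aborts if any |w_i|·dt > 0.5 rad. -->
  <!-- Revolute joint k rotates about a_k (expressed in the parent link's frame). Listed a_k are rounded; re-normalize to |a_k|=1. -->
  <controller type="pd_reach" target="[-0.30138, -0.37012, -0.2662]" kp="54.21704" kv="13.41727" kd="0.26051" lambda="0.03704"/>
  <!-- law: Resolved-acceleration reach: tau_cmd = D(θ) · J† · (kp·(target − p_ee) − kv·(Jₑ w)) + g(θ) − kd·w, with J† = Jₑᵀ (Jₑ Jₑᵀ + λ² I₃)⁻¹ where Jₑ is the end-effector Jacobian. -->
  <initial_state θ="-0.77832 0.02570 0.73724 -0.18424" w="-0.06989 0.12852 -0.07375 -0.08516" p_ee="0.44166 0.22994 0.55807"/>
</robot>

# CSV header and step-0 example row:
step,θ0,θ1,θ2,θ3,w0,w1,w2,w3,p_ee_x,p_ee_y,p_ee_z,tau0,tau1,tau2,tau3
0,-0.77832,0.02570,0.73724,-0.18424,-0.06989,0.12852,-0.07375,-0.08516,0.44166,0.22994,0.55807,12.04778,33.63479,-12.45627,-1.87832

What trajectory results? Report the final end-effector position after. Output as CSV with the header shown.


step,θ0,θ1,θ2,θ3,w0,w1,w2,w3,p_ee_x,p_ee_y,p_ee_z,tau0,tau1,tau2,tau3
1,-0.77799,0.11852,0.84830,-0.16741,0.18256,8.40217,9.74545,2.35956,0.43703,0.22390,0.55417,12.92337,28.92342,-13.90503,-2.00894
2,-0.77144,0.30583,1.02668,-0.05705,0.45360,10.19929,7.82265,8.69943,0.42592,0.21159,0.54309,14.06004,26.02162,-12.14779,-2.33302
3,-0.75895,0.52200,1.16536,0.15857,0.75423,11.34399,5.96500,12.66854,0.40779,0.19245,0.52684,10.61476,16.79746,-8.03042,-1.56157
4,-0.74423,0.74800,1.26199,0.42797,0.71756,11.35933,3.96556,13.94452,0.38031,0.16567,0.50605,5.82441,7.79612,-3.66143,-0.61763
5,-0.73400,0.96915,1.32239,0.70519,0.32944,10.88899,2.32937,13.59007,0.34541,0.13364,0.48261,2.69873,2.09617,-0.75279,-0.07487
6,-0.73479,1.17983,1.35274,0.96994,-0.40145,10.27801,0.85990,12.81091,0.30670,0.09942,0.45760,1.31061,-0.84130,0.74119,-0.00788
7,-0.75211,1.37937,1.35710,1.21647,-1.31404,9.75821,-0.30286,11.79159,0.26702,0.06526,0.43140,0.90661,-2.10573,1.25325,-0.16073
8,-0.78611,1.57163,1.34433,1.43883,-1.99921,9.55173,-0.83459,10.37615,0.22802,0.03295,0.40439,0.72298,-2.23362,1.05947,-0.32062
9,-0.82923,1.76280,1.32572,1.63061,-2.16528,9.60534,-0.92970,8.75605,0.19008,0.00439,0.37749,0.29271,-1.42397,0.42452,-0.47729
10,-0.87143,1.95547,1.30427,1.79130,-1.91908,9.62675,-1.22966,7.31698,0.15261,-0.01893,0.35183,-0.55370,0.16779,-0.39046,-0.69556
11,-0.90766,2.14709,1.27119,1.92591,-1.60618,9.45045,-2.16167,6.15777,0.11473,-0.03685,0.32813,-1.87250,2.52922,-1.27866,-0.92944
12,-0.93976,2.33457,1.21393,2.03779,-1.52987,9.19535,-3.65794,5.01323,0.07577,-0.05044,0.30640,-3.16214,5.60626,-2.03914,-1.00894
13,-0.97281,2.51926,1.12613,2.12287,-1.73246,9.18107,-5.18370,3.43820,0.03510,-0.06112,0.28603,-1.39227,6.94490,-1.01073,-0.71941
14,-1.00464,2.70656,1.01701,2.16945,-1.49296,9.51581,-5.70669,1.15078,-0.00826,-0.06995,0.26565,5.92399,-0.39490,4.62955,0.06392
15,-1.01307,2.89025,0.90669,2.17198,0.56513,8.88658,-5.26444,-0.88137,-0.05495,-0.07808,0.24205,7.14590,-9.70347,9.74853,1.14216
16,-0.97469,3.04528,0.79826,2.14581,3.26045,6.62945,-5.58360,-1.65887,-0.10264,-0.08736,0.21072,2.42487,-13.90476,12.08432,2.23558
17,-0.89186,3.15222,0.68100,2.10843,4.97719,4.13557,-6.07309,-2.07799,-0.14629,-0.09939,0.17015,-1.95582,-15.19606,12.95616,3.43545
18,-0.78824,3.21676,0.56261,2.05898,5.29060,2.48973,-5.54055,-2.96240,-0.18176,-0.11456,0.12301,-4.62612,-15.00692,12.72230,4.76324
19,-0.68844,3.25706,0.46431,1.98911,4.61139,1.71944,-4.04715,-4.12713,-0.20788,-0.13158,0.07325,-5.86848,-14.34038,11.95211,5.95431
20,-0.60548,3.28447,0.39545,1.89974,3.64578,1.15058,-2.68067,-4.86982,-0.22568,-0.14814,0.02427,-6.18865,-13.63484,11.20219,6.67409
21,-0.54092,3.30004,0.34874,1.80137,2.79947,0.49243,-1.90387,-4.99597,-0.23703,-0.16260,-0.02125,-6.04715,-12.76613,10.48888,6.86294
22,-0.49160,3.30314,0.31441,1.70397,2.12950,-0.10808,-1.45521,-4.76978,-0.24379,-0.17475,-0.06150,-5.73905,-11.65788,9.65409,6.67580
23,-0.45448,3.29658,0.28902,1.61192,1.59522,-0.52013,-1.07540,-4.43035,-0.24750,-0.18528,-0.09572,-5.40128,-10.43323,8.69920,6.27962
24,-0.42662,3.28246,0.26923,1.52773,1.20365,-0.87270,-0.90002,-3.98279,-0.24934,-0.19487,-0.12398,-5.06493,-9.21349,7.78134,5.76464
25,-0.40579,3.26277,0.25302,1.45201,0.89152,-1.08833,-0.72628,-3.57973,-0.25015,-0.20403,-0.14683,-4.76385,-8.07051,6.89480,5.24159
26,-0.39049,3.23961,0.23991,1.38396,0.64918,-1.22457,-0.59321,-3.21464,-0.25047,-0.21306,-0.16503,-4.50020,-7.06455,6.10623,4.74649
27,-0.37951,3.21438,0.22925,1.32269,0.45857,-1.29768,-0.48172,-2.90195,-0.25063,-0.22208,-0.17935,-4.27591,-6.21594,5.43007,4.30474
28,-0.37192,3.18811,0.22058,1.26720,0.30873,-1.32897,-0.39345,-2.63697,-0.25081,-0.23108,-0.19052,-4.08827,-5.52673,4.87219,3.92342
29,-0.36700,3.16153,0.21349,1.21659,0.19026,-1.33074,-0.32385,-2.41500,-0.25112,-0.24001,-0.19916,-3.93404,-4.98692,4.42591,3.60229
30,-0.36419,3.13510,0.20761,1.17006,0.09627,-1.31246,-0.27042,-2.22901,-0.25158,-0.24877,-0.20579,-3.80925,-4.58087,4.08020,3.33630
31,-0.36306,3.10918,0.20266,1.12696,0.02168,-1.28075,-0.23065,-2.07205,-0.25221,-0.25729,-0.21084,-3.71046,-4.29063,3.82180,3.11860
32,-0.36321,3.08393,0.19830,1.08686,-0.03084,-1.24647,-0.21396,-1.92720,-0.25299,-0.26550,-0.21465,-3.64645,-4.09856,3.64019,2.93947
33,-0.36427,3.05949,0.19429,1.04942,-0.07239,-1.19765,-0.19026,-1.80903,-0.25387,-0.27335,-0.21752,-3.60838,-3.98583,3.51318,2.79812
34,-0.36610,3.03606,0.19070,1.01418,-0.10704,-1.14515,-0.17219,-1.70845,-0.25483,-0.28079,-0.21967,-3.58096,-3.93765,3.43569,2.68613
35,-0.36855,3.01369,0.18741,0.98082,-0.13570,-1.09163,-0.15995,-1.62061,-0.25586,-0.28780,-0.22127,-3.56221,-3.94097,3.39821,2.59756
36,-0.37152,2.99239,0.18432,0.94912,-0.15930,-1.03782,-0.15138,-1.54314,-0.25696,-0.29436,-0.22247,-3.55103,-3.98437,3.39171,2.52793
37,-0.37492,2.97215,0.18137,0.91889,-0.17856,-0.98477,-0.14562,-1.47386,-0.25811,-0.30046,-0.22337,-3.54625,-4.05818,3.40898,2.47348
38,-0.37866,2.95297,0.17851,0.88999,-0.19415,-0.93308,-0.14172,-1.41137,-0.25930,-0.30610,-0.22406,-3.54690,-4.15434,3.44395,2.43117
39,-0.38269,2.93479,0.17571,0.86228,-0.20659,-0.88331,-0.13910,-1.35453,-0.26052,-0.31131,-0.22460,,,,
# final p_ee position (m): -0.26052 -0.31131 -0.22460


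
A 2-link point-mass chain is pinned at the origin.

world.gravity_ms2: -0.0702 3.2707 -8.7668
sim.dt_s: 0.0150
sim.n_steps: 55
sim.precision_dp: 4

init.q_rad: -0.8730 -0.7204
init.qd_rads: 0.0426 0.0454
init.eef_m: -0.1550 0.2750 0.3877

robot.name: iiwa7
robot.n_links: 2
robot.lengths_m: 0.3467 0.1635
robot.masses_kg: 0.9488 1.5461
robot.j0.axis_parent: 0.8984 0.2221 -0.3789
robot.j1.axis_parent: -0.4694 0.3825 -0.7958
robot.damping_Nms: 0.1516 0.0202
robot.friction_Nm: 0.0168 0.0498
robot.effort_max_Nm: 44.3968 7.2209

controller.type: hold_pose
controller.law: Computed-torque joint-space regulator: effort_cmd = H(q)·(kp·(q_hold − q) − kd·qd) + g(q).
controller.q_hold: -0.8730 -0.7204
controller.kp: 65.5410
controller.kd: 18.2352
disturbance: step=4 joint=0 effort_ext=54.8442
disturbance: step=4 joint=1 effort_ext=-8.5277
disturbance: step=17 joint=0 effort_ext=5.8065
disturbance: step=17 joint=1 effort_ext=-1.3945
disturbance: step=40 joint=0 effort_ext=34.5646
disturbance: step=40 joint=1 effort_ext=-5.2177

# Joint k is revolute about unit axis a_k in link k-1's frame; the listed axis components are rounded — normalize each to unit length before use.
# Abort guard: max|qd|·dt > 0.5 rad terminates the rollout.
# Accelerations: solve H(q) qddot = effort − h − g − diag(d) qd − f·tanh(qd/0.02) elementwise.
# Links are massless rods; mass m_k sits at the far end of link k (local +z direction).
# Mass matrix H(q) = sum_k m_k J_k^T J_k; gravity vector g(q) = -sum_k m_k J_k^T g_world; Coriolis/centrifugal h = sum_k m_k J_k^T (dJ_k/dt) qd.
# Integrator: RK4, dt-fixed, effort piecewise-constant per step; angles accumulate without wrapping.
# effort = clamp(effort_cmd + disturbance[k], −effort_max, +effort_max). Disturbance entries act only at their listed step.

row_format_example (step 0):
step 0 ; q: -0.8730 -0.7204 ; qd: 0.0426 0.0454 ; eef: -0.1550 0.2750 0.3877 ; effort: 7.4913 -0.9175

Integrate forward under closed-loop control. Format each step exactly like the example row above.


step 1 ; q: -0.8725 -0.7203 ; qd: 0.0286 0.0222 ; eef: -0.1550 0.2749 0.3878 ; effort: 7.5547 -0.9250
step 2 ; q: -0.8722 -0.7203 ; qd: 0.0194 0.0134 ; eef: -0.1549 0.2748 0.3879 ; effort: 7.6031 -0.9314
step 3 ; q: -0.8720 -0.7204 ; qd: 0.0134 0.0122 ; eef: -0.1549 0.2748 0.3879 ; effort: 7.6400 -0.9369
step 4 ; q: -0.8719 -0.7206 ; qd: 0.0091 0.0128 ; eef: -0.1548 0.2747 0.3880 ; effort: 44.3968 -7.2209
step 5 ; q: -0.8634 -0.7317 ; qd: 1.1354 -1.4427 ; eef: -0.1529 0.2712 0.3908 ; effort: -2.6426 0.8188
step 6 ; q: -0.8485 -0.7487 ; qd: 0.8428 -0.8396 ; eef: -0.1497 0.2653 0.3954 ; effort: -0.3045 0.4186
step 7 ; q: -0.8376 -0.7581 ; qd: 0.6090 -0.4292 ; eef: -0.1474 0.2612 0.3987 ; effort: 1.5235 0.1066
step 8 ; q: -0.8299 -0.7624 ; qd: 0.4253 -0.1449 ; eef: -0.1458 0.2585 0.4009 ; effort: 2.9518 -0.1374
step 9 ; q: -0.8245 -0.7630 ; qd: 0.2752 0.0050 ; eef: -0.1448 0.2568 0.4023 ; effort: 4.0670 -0.3238
step 10 ; q: -0.8214 -0.7632 ; qd: 0.1451 0.0098 ; eef: -0.1442 0.2558 0.4031 ; effort: 4.9357 -0.4591
step 11 ; q: -0.8200 -0.7632 ; qd: 0.0500 0.0253 ; eef: -0.1439 0.2554 0.4035 ; effort: 5.6114 -0.5660
step 12 ; q: -0.8198 -0.7630 ; qd: -0.0175 0.0517 ; eef: -0.1439 0.2554 0.4036 ; effort: 6.1337 -0.6505
step 13 ; q: -0.8205 -0.7626 ; qd: -0.0688 0.0495 ; eef: -0.1441 0.2556 0.4034 ; effort: 6.5326 -0.7134
step 14 ; q: -0.8219 -0.7622 ; qd: -0.1050 0.0490 ; eef: -0.1443 0.2561 0.4030 ; effort: 6.8412 -0.7626
step 15 ; q: -0.8237 -0.7618 ; qd: -0.1297 0.0489 ; eef: -0.1447 0.2567 0.4025 ; effort: 7.0795 -0.8010
step 16 ; q: -0.8258 -0.7615 ; qd: -0.1458 0.0485 ; eef: -0.1451 0.2573 0.4019 ; effort: 7.2630 -0.8309
step 17 ; q: -0.8282 -0.7611 ; qd: -0.1552 0.0485 ; eef: -0.1455 0.2581 0.4013 ; effort: 13.2103 -2.2487
step 18 ; q: -0.8304 -0.7699 ; qd: -0.1351 -1.1695 ; eef: -0.1457 0.2580 0.4010 ; effort: 5.8715 -0.4920
step 19 ; q: -0.8322 -0.7832 ; qd: -0.1073 -0.6002 ; eef: -0.1456 0.2574 0.4009 ; effort: 6.3111 -0.6055
step 20 ; q: -0.8337 -0.7891 ; qd: -0.0889 -0.1964 ; eef: -0.1457 0.2573 0.4007 ; effort: 6.6565 -0.6938
step 21 ; q: -0.8349 -0.7899 ; qd: -0.0846 0.0369 ; eef: -0.1459 0.2576 0.4004 ; effort: 6.9274 -0.7584
step 22 ; q: -0.8364 -0.7896 ; qd: -0.1042 0.0544 ; eef: -0.1462 0.2581 0.4000 ; effort: 7.1376 -0.7940
step 23 ; q: -0.8381 -0.7892 ; qd: -0.1213 0.0390 ; eef: -0.1466 0.2586 0.3996 ; effort: 7.2996 -0.8191
step 24 ; q: -0.8401 -0.7889 ; qd: -0.1281 0.0521 ; eef: -0.1469 0.2592 0.3990 ; effort: 7.4238 -0.8409
step 25 ; q: -0.8421 -0.7885 ; qd: -0.1344 0.0405 ; eef: -0.1473 0.2599 0.3985 ; effort: 7.5189 -0.8559
step 26 ; q: -0.8441 -0.7882 ; qd: -0.1340 0.0506 ; eef: -0.1477 0.2605 0.3979 ; effort: 7.5911 -0.8694
step 27 ; q: -0.8462 -0.7878 ; qd: -0.1341 0.0418 ; eef: -0.1481 0.2612 0.3974 ; effort: 7.6456 -0.8782
step 28 ; q: -0.8482 -0.7875 ; qd: -0.1299 0.0496 ; eef: -0.1485 0.2618 0.3968 ; effort: 7.6864 -0.8865
step 29 ; q: -0.8502 -0.7871 ; qd: -0.1268 0.0429 ; eef: -0.1489 0.2624 0.3963 ; effort: 7.7165 -0.8917
step 30 ; q: -0.8521 -0.7868 ; qd: -0.1208 0.0489 ; eef: -0.1493 0.2631 0.3957 ; effort: 7.7385 -0.8968
step 31 ; q: -0.8540 -0.7864 ; qd: -0.1161 0.0438 ; eef: -0.1496 0.2636 0.3952 ; effort: 7.7541 -0.8998
step 32 ; q: -0.8557 -0.7861 ; qd: -0.1095 0.0483 ; eef: -0.1499 0.2642 0.3948 ; effort: 7.7649 -0.9029
step 33 ; q: -0.8574 -0.7857 ; qd: -0.1041 0.0445 ; eef: -0.1503 0.2647 0.3943 ; effort: 7.7720 -0.9047
step 34 ; q: -0.8589 -0.7854 ; qd: -0.0975 0.0480 ; eef: -0.1506 0.2652 0.3939 ; effort: 7.7763 -0.9066
step 35 ; q: -0.8604 -0.7850 ; qd: -0.0921 0.0451 ; eef: -0.1509 0.2657 0.3934 ; effort: 7.7785 -0.9075
step 36 ; q: -0.8618 -0.7847 ; qd: -0.0858 0.0478 ; eef: -0.1511 0.2661 0.3931 ; effort: 7.7792 -0.9087
step 37 ; q: -0.8631 -0.7844 ; qd: -0.0806 0.0455 ; eef: -0.1514 0.2665 0.3927 ; effort: 7.7787 -0.9093
step 38 ; q: -0.8643 -0.7840 ; qd: -0.0749 0.0477 ; eef: -0.1516 0.2669 0.3923 ; effort: 7.7773 -0.9100
step 39 ; q: -0.8655 -0.7837 ; qd: -0.0700 0.0458 ; eef: -0.1519 0.2673 0.3920 ; effort: 7.7754 -0.9103
step 40 ; q: -0.8665 -0.7833 ; qd: -0.0649 0.0477 ; eef: -0.1521 0.2676 0.3917 ; effort: 42.3376 -6.1285
step 41 ; q: -0.8572 -0.7787 ; qd: 1.3017 0.5544 ; eef: -0.1505 0.2653 0.3941 ; effort: -1.9358 0.5682
step 42 ; q: -0.8408 -0.7725 ; qd: 0.8955 0.2810 ; eef: -0.1476 0.2609 0.3983 ; effort: 0.2671 0.2484
step 43 ; q: -0.8297 -0.7698 ; qd: 0.5863 0.0753 ; eef: -0.1456 0.2578 0.4012 ; effort: 1.9815 0.0007
step 44 ; q: -0.8226 -0.7694 ; qd: 0.3672 0.0185 ; eef: -0.1442 0.2556 0.4030 ; effort: 3.3156 -0.2008
step 45 ; q: -0.8183 -0.7694 ; qd: 0.2113 0.0363 ; eef: -0.1434 0.2543 0.4042 ; effort: 4.3545 -0.3639
step 46 ; q: -0.8160 -0.7691 ; qd: 0.0943 0.0488 ; eef: -0.1430 0.2536 0.4047 ; effort: 5.1630 -0.4914
step 47 ; q: -0.8153 -0.7687 ; qd: 0.0071 0.0527 ; eef: -0.1429 0.2535 0.4049 ; effort: 5.7903 -0.5902
step 48 ; q: -0.8158 -0.7683 ; qd: -0.0558 0.0552 ; eef: -0.1430 0.2536 0.4048 ; effort: 6.2707 -0.6664
step 49 ; q: -0.8170 -0.7679 ; qd: -0.1028 0.0424 ; eef: -0.1432 0.2541 0.4044 ; effort: 6.6414 -0.7242
step 50 ; q: -0.8188 -0.7676 ; qd: -0.1322 0.0546 ; eef: -0.1436 0.2546 0.4040 ; effort: 6.9279 -0.7713
step 51 ; q: -0.8210 -0.7672 ; qd: -0.1549 0.0419 ; eef: -0.1440 0.2554 0.4034 ; effort: 7.1489 -0.8060
step 52 ; q: -0.8235 -0.7668 ; qd: -0.1657 0.0539 ; eef: -0.1445 0.2561 0.4027 ; effort: 7.3187 -0.8350
step 53 ; q: -0.8261 -0.7665 ; qd: -0.1744 0.0419 ; eef: -0.1450 0.2570 0.4020 ; effort: 7.4487 -0.8556
step 54 ; q: -0.8288 -0.7661 ; qd: -0.1749 0.0533 ; eef: -0.1455 0.2578 0.4013 ; effort: 7.5476 -0.8736
step 55 ; q: -0.8315 -0.7658 ; qd: -0.1755 0.0422 ; eef: -0.1460 0.2587 0.4006


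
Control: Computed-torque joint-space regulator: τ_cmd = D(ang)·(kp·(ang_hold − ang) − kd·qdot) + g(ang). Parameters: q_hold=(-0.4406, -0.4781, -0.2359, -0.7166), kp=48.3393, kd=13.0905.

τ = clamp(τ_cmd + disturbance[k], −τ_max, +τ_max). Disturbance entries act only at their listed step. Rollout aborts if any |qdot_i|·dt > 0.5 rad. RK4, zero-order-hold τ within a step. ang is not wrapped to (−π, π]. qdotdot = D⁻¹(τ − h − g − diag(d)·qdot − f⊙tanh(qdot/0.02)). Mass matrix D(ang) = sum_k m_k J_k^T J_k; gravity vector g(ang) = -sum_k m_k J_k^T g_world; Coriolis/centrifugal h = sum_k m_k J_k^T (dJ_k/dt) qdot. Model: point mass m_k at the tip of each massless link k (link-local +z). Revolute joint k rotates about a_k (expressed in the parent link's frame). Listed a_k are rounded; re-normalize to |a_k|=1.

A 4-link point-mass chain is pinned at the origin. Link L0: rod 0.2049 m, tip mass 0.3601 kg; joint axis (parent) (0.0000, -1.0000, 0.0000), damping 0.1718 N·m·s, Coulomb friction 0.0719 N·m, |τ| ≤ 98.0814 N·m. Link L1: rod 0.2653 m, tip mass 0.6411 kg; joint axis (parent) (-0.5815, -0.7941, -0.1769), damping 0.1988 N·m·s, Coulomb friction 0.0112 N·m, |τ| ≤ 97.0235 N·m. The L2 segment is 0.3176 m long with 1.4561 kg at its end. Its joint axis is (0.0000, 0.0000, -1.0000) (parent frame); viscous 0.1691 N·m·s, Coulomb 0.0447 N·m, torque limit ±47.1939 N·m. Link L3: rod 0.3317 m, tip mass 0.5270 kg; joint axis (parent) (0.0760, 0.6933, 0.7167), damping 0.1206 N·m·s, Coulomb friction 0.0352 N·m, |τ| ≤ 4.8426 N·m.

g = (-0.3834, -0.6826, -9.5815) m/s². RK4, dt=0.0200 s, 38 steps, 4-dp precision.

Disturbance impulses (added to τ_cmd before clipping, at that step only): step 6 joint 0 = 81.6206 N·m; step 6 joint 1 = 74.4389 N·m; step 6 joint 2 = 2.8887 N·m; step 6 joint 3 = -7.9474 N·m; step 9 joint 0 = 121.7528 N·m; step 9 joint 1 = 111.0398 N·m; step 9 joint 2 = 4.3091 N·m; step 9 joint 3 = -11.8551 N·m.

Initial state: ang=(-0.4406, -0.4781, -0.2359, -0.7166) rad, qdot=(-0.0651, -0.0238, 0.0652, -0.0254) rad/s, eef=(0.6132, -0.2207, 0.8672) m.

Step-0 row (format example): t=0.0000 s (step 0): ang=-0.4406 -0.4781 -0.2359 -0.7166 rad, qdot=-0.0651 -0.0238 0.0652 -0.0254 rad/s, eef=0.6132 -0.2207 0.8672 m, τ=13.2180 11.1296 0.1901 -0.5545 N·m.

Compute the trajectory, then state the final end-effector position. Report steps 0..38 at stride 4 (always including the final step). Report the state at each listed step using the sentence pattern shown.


t=0.0800 s (step 4): ang=-0.4434 -0.4791 -0.2351 -0.7170 rad, qdot=-0.0071 -0.0132 0.0338 0.0061 rad/s, eef=0.6161 -0.2210 0.8650 m, τ=12.2381 10.4894 0.1961 -0.4884 N·m.
t=0.1600 s (step 8): ang=-0.4394 -0.4305 -0.2190 -0.6144 rad, qdot=0.0837 1.3128 0.0069 2.3824 rad/s, eef=0.6076 -0.2042 0.8851 m, τ=-6.2371 -6.3199 -0.3461 0.6260 N·m.
t=0.2400 s (step 12): ang=-0.4385 -0.2737 -0.1943 -0.3428 rad, qdot=-0.0297 1.4837 -0.3860 2.0941 rad/s, eef=0.5746 -0.1397 0.9394 m, τ=-13.8122 -14.9497 -0.4733 1.0350 N·m.
t=0.3200 s (step 16): ang=-0.4382 -0.2363 -0.1842 -0.3095 rad, qdot=-0.0398 -0.1141 -1.3617 -0.5497 rad/s, eef=0.5590 -0.1212 0.9536 m, τ=1.6278 -0.0353 -0.0746 0.1070 N·m.
t=0.4000 s (step 20): ang=-0.4370 -0.2734 -0.1871 -0.3679 rad, qdot=-0.0019 -0.5979 -0.4200 -0.7963 rad/s, eef=0.5677 -0.1381 0.9429 m, τ=8.5944 6.6952 0.0596 -0.4114 N·m.
t=0.4800 s (step 24): ang=-0.4362 -0.3246 -0.1925 -0.4263 rad, qdot=-0.0034 -0.6098 -0.2232 -0.6686 rad/s, eef=0.5847 -0.1614 0.9243 m, τ=11.5346 9.5466 0.1342 -0.6425 N·m.
t=0.5600 s (step 28): ang=-0.4361 -0.3697 -0.1973 -0.4739 rad, qdot=-0.0075 -0.4881 -0.1561 -0.5370 rad/s, eef=0.6002 -0.1814 0.9062 m, τ=12.4820 10.5327 0.1685 -0.7039 N·m.
t=0.6400 s (step 32): ang=-0.4362 -0.4040 -0.2010 -0.5121 rad, qdot=-0.0086 -0.3535 -0.1172 -0.4336 rad/s, eef=0.6114 -0.1960 0.8917 m, τ=12.5943 10.7313 0.1809 -0.6927 N·m.
t=0.7200 s (step 36): ang=-0.4365 -0.4283 -0.2037 -0.5431 rad, qdot=-0.0081 -0.2422 -0.0928 -0.3524 rad/s, eef=0.6185 -0.2059 0.8815 m, τ=12.4200 10.6445 0.1836 -0.6580 N·m.
t=0.7600 s (step 38): ang=-0.4366 -0.4373 -0.2047 -0.5563 rad, qdot=-0.0076 -0.1978 -0.0839 -0.3179 rad/s, eef=0.6207 -0.2094 0.8778 m.
final eef position (m): 0.6207 -0.2094 0.8778


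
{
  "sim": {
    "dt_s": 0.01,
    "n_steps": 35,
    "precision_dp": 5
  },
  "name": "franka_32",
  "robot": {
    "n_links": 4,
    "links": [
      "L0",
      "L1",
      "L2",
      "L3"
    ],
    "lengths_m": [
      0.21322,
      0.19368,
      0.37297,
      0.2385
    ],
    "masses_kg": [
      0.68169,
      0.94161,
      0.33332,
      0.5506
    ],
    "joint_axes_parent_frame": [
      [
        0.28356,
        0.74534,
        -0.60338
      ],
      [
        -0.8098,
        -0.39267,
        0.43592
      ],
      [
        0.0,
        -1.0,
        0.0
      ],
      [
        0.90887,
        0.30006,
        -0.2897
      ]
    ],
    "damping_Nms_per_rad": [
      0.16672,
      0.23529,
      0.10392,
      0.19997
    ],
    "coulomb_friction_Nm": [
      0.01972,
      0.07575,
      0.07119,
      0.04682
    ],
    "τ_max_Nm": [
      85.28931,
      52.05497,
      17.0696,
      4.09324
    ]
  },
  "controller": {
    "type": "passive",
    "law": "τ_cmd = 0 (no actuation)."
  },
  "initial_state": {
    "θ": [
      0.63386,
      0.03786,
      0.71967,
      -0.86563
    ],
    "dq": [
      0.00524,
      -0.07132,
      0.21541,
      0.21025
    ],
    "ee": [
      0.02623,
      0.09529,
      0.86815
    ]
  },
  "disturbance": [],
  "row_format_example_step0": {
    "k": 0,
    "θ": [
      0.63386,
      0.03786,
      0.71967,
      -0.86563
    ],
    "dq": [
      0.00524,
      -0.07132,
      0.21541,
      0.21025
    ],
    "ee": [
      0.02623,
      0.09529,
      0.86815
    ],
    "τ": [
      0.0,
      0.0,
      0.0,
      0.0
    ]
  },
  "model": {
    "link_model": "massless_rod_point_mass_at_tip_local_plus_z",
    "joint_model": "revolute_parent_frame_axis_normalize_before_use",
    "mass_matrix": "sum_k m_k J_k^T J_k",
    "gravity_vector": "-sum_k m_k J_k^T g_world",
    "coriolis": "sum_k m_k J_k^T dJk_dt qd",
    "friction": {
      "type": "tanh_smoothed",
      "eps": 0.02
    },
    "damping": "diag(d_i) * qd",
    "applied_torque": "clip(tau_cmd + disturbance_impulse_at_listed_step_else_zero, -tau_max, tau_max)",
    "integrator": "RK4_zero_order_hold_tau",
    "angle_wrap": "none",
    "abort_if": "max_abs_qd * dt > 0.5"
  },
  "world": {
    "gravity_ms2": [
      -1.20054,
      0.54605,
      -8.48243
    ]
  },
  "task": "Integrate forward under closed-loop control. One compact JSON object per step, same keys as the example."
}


{"k":1,"\u03b8":[0.63453,0.03707,0.72294,-0.86437],"dq":[0.12974,-0.08624,0.4389,0.04552],"ee":[0.0254,0.09526,0.8678],"\u03c4":[0.0,0.0,0.0,0.0]}
{"k":2,"\u03b8":[0.63649,0.03619,0.72849,-0.8645],"dq":[0.26393,-0.08444,0.67287,-0.05634],"ee":[0.02445,0.09553,0.86677],"\u03c4":[0.0,0.0,0.0,0.0]}
{"k":3,"\u03b8":[0.63983,0.03541,0.73641,-0.86537],"dq":[0.40279,-0.07286,0.91214,-0.1153],"ee":[0.02337,0.09607,0.8651],"\u03c4":[0.0,0.0,0.0,0.0]}
{"k":4,"\u03b8":[0.64453,0.03473,0.74672,-0.86678],"dq":[0.53855,-0.06194,1.14835,-0.16455],"ee":[0.02217,0.09687,0.86283],"\u03c4":[0.0,0.0,0.0,0.0]}
{"k":5,"\u03b8":[0.65059,0.03417,0.75937,-0.86862],"dq":[0.67113,-0.05189,1.38173,-0.20303],"ee":[0.02083,0.09793,0.85996],"\u03c4":[0.0,0.0,0.0,0.0]}
{"k":6,"\u03b8":[0.65795,0.03369,0.77434,-0.8708],"dq":[0.80041,-0.04295,1.61241,-0.22997],"ee":[0.01938,0.09924,0.85649],"\u03c4":[0.0,0.0,0.0,0.0]}
{"k":7,"\u03b8":[0.66658,0.0333,0.79161,-0.87318],"dq":[0.92622,-0.03542,1.84044,-0.24491],"ee":[0.01782,0.1008,0.85242],"\u03c4":[0.0,0.0,0.0,0.0]}
{"k":8,"\u03b8":[0.67646,0.03298,0.81114,-0.87566],"dq":[1.04837,-0.02963,2.06578,-0.24759],"ee":[0.01616,0.10261,0.84776],"\u03c4":[0.0,0.0,0.0,0.0]}
{"k":9,"\u03b8":[0.68754,0.0327,0.83292,-0.87809],"dq":[1.16671,-0.02572,2.28829,-0.23776],"ee":[0.01441,0.10467,0.8425],"\u03c4":[0.0,0.0,0.0,0.0]}
{"k":10,"\u03b8":[0.69978,0.03246,0.8569,-0.88037],"dq":[1.28119,-0.02354,2.50775,-0.2151],"ee":[0.01259,0.10698,0.83664],"\u03c4":[0.0,0.0,0.0,0.0]}
{"k":11,"\u03b8":[0.71315,0.03223,0.88306,-0.88235],"dq":[1.39187,-0.0226,2.72376,-0.17931],"ee":[0.0107,0.10953,0.83017],"\u03c4":[0.0,0.0,0.0,0.0]}
{"k":12,"\u03b8":[0.7276,0.032,0.91136,-0.88391],"dq":[1.49878,-0.02223,2.93577,-0.13035],"ee":[0.00875,0.11233,0.82308],"\u03c4":[0.0,0.0,0.0,0.0]}
{"k":13,"\u03b8":[0.74311,0.03178,0.94176,-0.88492],"dq":[1.60199,-0.02166,3.14308,-0.06857],"ee":[0.00677,0.11539,0.81538],"\u03c4":[0.0,0.0,0.0,0.0]}
{"k":14,"\u03b8":[0.75963,0.03157,0.9742,-0.88525],"dq":[1.69957,-0.02238,3.34275,-0.00301],"ee":[0.00477,0.1187,0.80705],"\u03c4":[0.0,0.0,0.0,0.0]}
{"k":15,"\u03b8":[0.77706,0.03131,1.00856,-0.88508],"dq":[1.78453,-0.03036,3.52552,0.03332],"ee":[0.00278,0.12228,0.79806],"\u03c4":[0.0,0.0,0.0,0.0]}
{"k":16,"\u03b8":[0.79531,0.03099,1.04469,-0.88455],"dq":[1.86621,-0.0326,3.69986,0.07616],"ee":[0.00083,0.12616,0.78837],"\u03c4":[0.0,0.0,0.0,0.0]}
{"k":17,"\u03b8":[0.81438,0.03069,1.08253,-0.8835],"dq":[1.94756,-0.02477,3.86785,0.13541],"ee":[-0.00107,0.13034,0.77798],"\u03c4":[0.0,0.0,0.0,0.0]}
{"k":18,"\u03b8":[0.83426,0.03052,1.12202,-0.88181],"dq":[2.02731,-0.00928,4.02858,0.20505],"ee":[-0.0029,0.13481,0.76688],"\u03c4":[0.0,0.0,0.0,0.0]}
{"k":19,"\u03b8":[0.85491,0.0305,1.16308,-0.87939],"dq":[2.10232,0.00532,4.18303,0.27756],"ee":[-0.00464,0.13957,0.75506],"\u03c4":[0.0,0.0,0.0,0.0]}
{"k":20,"\u03b8":[0.87629,0.03063,1.20566,-0.87625],"dq":[2.17315,0.02042,4.33089,0.3522],"ee":[-0.0063,0.1446,0.7425],"\u03c4":[0.0,0.0,0.0,0.0]}
{"k":21,"\u03b8":[0.89837,0.03094,1.24967,-0.87234],"dq":[2.24294,0.04535,4.4696,0.42942],"ee":[-0.00787,0.14989,0.72918],"\u03c4":[0.0,0.0,0.0,0.0]}
{"k":22,"\u03b8":[0.92116,0.0316,1.29501,-0.86766],"dq":[2.31502,0.09038,4.59572,0.50622],"ee":[-0.00932,0.15542,0.71507],"\u03c4":[0.0,0.0,0.0,0.0]}
{"k":23,"\u03b8":[0.94468,0.03283,1.34154,-0.86224],"dq":[2.3906,0.15895,4.70745,0.57553],"ee":[-0.01068,0.16116,0.70017],"\u03c4":[0.0,0.0,0.0,0.0]}
{"k":24,"\u03b8":[0.96898,0.03486,1.38911,-0.8562],"dq":[2.46959,0.24959,4.80488,0.62975],"ee":[-0.01193,0.16707,0.68442],"\u03c4":[0.0,0.0,0.0,0.0]}
{"k":25,"\u03b8":[0.99408,0.03788,1.43759,-0.84972],"dq":[2.55129,0.35801,4.88963,0.6629],"ee":[-0.01308,0.17311,0.66781],"\u03c4":[0.0,0.0,0.0,0.0]}
{"k":26,"\u03b8":[1.02001,0.04205,1.48687,-0.84302],"dq":[2.63451,0.47751,4.96476,0.67176],"ee":[-0.01415,0.17921,0.65029],"\u03c4":[0.0,0.0,0.0,0.0]}
{"k":27,"\u03b8":[1.04677,0.04744,1.53687,-0.83636],"dq":[2.71767,0.59981,5.03432,0.65651],"ee":[-0.01513,0.18529,0.63182],"\u03c4":[0.0,0.0,0.0,0.0]}
{"k":28,"\u03b8":[1.07436,0.05403,1.58755,-0.82996],"dq":[2.79911,0.71646,5.10275,0.6207],"ee":[-0.01604,0.19128,0.61237],"\u03c4":[0.0,0.0,0.0,0.0]}
{"k":29,"\u03b8":[1.10275,0.06173,1.63893,-0.824],"dq":[2.8774,0.82011,5.17414,0.57043],"ee":[-0.01688,0.19709,0.59193],"\u03c4":[0.0,0.0,0.0,0.0]}
{"k":30,"\u03b8":[1.13189,0.07037,1.69106,-0.81858],"dq":[2.95157,0.90552,5.25173,0.51307],"ee":[-0.01766,0.20265,0.57047],"\u03c4":[0.0,0.0,0.0,0.0]}
{"k":31,"\u03b8":[1.16176,0.07977,1.74399,-0.81373],"dq":[3.0212,0.96986,5.33756,0.45587],"ee":[-0.01838,0.20789,0.54799],"\u03c4":[0.0,0.0,0.0,0.0]}
{"k":32,"\u03b8":[1.1923,0.0897,1.79784,-0.80944],"dq":[3.0864,1.01255,5.43251,0.40499],"ee":[-0.01904,0.21273,0.52449],"\u03c4":[0.0,0.0,0.0,0.0]}
{"k":33,"\u03b8":[1.22348,0.09995,1.85268,-0.8056],"dq":[3.14766,1.03469,5.53647,0.36481],"ee":[-0.01963,0.21713,0.49999],"\u03c4":[0.0,0.0,0.0,0.0]}
{"k":34,"\u03b8":[1.25525,0.11033,1.90859,-0.8021],"dq":[3.20575,1.03837,5.64864,0.33788],"ee":[-0.02016,0.22103,0.47449],"\u03c4":[0.0,0.0,0.0,0.0]}
{"k":35,"\u03b8":[1.28758,0.12066,1.96567,-0.79879],"dq":[3.26156,1.02607,5.76781,0.3251],"ee":[-0.02062,0.22439,0.44802]}


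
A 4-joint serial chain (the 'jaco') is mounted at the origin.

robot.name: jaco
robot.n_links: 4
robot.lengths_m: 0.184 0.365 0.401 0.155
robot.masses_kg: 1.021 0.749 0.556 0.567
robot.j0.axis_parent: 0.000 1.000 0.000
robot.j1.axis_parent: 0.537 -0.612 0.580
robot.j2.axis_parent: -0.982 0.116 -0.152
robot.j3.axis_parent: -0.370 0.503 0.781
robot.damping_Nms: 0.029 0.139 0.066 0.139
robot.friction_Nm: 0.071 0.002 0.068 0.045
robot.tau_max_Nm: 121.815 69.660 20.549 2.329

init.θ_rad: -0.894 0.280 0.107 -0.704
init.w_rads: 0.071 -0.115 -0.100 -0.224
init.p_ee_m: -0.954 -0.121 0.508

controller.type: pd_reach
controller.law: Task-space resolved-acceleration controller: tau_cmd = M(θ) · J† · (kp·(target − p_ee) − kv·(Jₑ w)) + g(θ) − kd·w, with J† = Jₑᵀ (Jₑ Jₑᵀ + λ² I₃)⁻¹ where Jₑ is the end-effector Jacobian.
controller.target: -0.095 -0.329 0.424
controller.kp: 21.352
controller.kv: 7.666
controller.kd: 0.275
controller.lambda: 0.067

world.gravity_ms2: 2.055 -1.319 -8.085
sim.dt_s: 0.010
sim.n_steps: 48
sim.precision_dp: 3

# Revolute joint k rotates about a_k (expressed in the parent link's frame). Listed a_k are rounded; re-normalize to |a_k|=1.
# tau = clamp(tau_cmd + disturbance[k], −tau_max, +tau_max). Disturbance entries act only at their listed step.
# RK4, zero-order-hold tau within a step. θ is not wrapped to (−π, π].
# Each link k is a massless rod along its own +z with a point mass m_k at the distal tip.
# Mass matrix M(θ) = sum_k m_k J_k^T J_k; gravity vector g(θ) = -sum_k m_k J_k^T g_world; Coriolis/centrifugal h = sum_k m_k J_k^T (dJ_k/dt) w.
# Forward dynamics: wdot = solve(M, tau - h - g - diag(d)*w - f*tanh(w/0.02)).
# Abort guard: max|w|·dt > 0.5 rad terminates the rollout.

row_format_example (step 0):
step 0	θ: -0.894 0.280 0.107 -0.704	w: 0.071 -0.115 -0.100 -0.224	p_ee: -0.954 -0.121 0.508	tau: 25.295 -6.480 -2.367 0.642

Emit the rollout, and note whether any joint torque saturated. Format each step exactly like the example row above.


step 1	θ: -0.892 0.281 0.108 -0.708	w: 0.356 0.264 0.211 -0.595	p_ee: -0.953 -0.121 0.510	tau: 24.265 -6.465 -2.220 0.718
step 2	θ: -0.887 0.285 0.111 -0.714	w: 0.596 0.587 0.456 -0.572	p_ee: -0.952 -0.122 0.512	tau: 23.175 -6.327 -2.080 0.677
step 3	θ: -0.880 0.292 0.117 -0.720	w: 0.808 0.862 0.654 -0.582	p_ee: -0.949 -0.123 0.514	tau: 22.163 -6.167 -1.940 0.647
step 4	θ: -0.871 0.302 0.124 -0.726	w: 0.998 1.102 0.822 -0.583	p_ee: -0.947 -0.125 0.518	tau: 21.206 -5.985 -1.805 0.615
step 5	θ: -0.860 0.314 0.133 -0.731	w: 1.172 1.317 0.971 -0.580	p_ee: -0.943 -0.127 0.522	tau: 20.299 -5.791 -1.675 0.584
step 6	θ: -0.848 0.328 0.143 -0.737	w: 1.333 1.515 1.109 -0.575	p_ee: -0.940 -0.130 0.526	tau: 19.437 -5.589 -1.551 0.552
step 7	θ: -0.834 0.344 0.155 -0.743	w: 1.484 1.700 1.241 -0.567	p_ee: -0.935 -0.134 0.531	tau: 18.612 -5.386 -1.433 0.521
step 8	θ: -0.818 0.362 0.168 -0.749	w: 1.626 1.875 1.371 -0.557	p_ee: -0.930 -0.137 0.537	tau: 17.819 -5.185 -1.319 0.491
step 9	θ: -0.801 0.382 0.182 -0.754	w: 1.760 2.042 1.500 -0.546	p_ee: -0.925 -0.142 0.543	tau: 17.051 -4.990 -1.209 0.462
step 10	θ: -0.783 0.403 0.198 -0.760	w: 1.887 2.201 1.628 -0.533	p_ee: -0.919 -0.146 0.549	tau: 16.303 -4.806 -1.101 0.433
step 11	θ: -0.763 0.426 0.215 -0.765	w: 2.008 2.352 1.756 -0.519	p_ee: -0.913 -0.151 0.555	tau: 15.569 -4.634 -0.992 0.406
step 12	θ: -0.743 0.450 0.233 -0.770	w: 2.121 2.495 1.881 -0.504	p_ee: -0.906 -0.156 0.562	tau: 14.843 -4.480 -0.882 0.379
step 13	θ: -0.721 0.476 0.253 -0.775	w: 2.228 2.627 2.002 -0.489	p_ee: -0.898 -0.162 0.568	tau: 14.121 -4.346 -0.769 0.355
step 14	θ: -0.698 0.503 0.273 -0.780	w: 2.327 2.749 2.117 -0.473	p_ee: -0.891 -0.168 0.575	tau: 13.401 -4.235 -0.652 0.331
step 15	θ: -0.674 0.531 0.295 -0.784	w: 2.419 2.858 2.223 -0.458	p_ee: -0.882 -0.174 0.582	tau: 12.681 -4.148 -0.531 0.310
step 16	θ: -0.650 0.560 0.318 -0.789	w: 2.502 2.954 2.319 -0.444	p_ee: -0.873 -0.180 0.588	tau: 11.960 -4.086 -0.404 0.291
step 17	θ: -0.624 0.590 0.341 -0.793	w: 2.576 3.036 2.403 -0.431	p_ee: -0.864 -0.186 0.595	tau: 11.240 -4.050 -0.272 0.273
step 18	θ: -0.598 0.620 0.366 -0.798	w: 2.642 3.103 2.473 -0.419	p_ee: -0.854 -0.193 0.602	tau: 10.522 -4.038 -0.137 0.258
step 19	θ: -0.572 0.652 0.391 -0.802	w: 2.698 3.155 2.530 -0.408	p_ee: -0.844 -0.200 0.608	tau: 9.810 -4.049 0.000 0.246
step 20	θ: -0.544 0.683 0.416 -0.806	w: 2.746 3.193 2.573 -0.398	p_ee: -0.833 -0.206 0.614	tau: 9.108 -4.079 0.139 0.235
step 21	θ: -0.517 0.715 0.442 -0.810	w: 2.786 3.218 2.601 -0.390	p_ee: -0.822 -0.213 0.620	tau: 8.418 -4.127 0.277 0.226
step 22	θ: -0.489 0.748 0.468 -0.814	w: 2.818 3.231 2.617 -0.382	p_ee: -0.810 -0.220 0.626	tau: 7.745 -4.190 0.414 0.219
step 23	θ: -0.461 0.780 0.494 -0.817	w: 2.842 3.233 2.621 -0.375	p_ee: -0.798 -0.227 0.631	tau: 7.091 -4.263 0.546 0.213
step 24	θ: -0.432 0.812 0.520 -0.821	w: 2.860 3.224 2.614 -0.368	p_ee: -0.786 -0.234 0.637	tau: 6.459 -4.345 0.675 0.209
step 25	θ: -0.403 0.844 0.546 -0.825	w: 2.871 3.208 2.597 -0.362	p_ee: -0.774 -0.241 0.642	tau: 5.850 -4.434 0.797 0.206
step 26	θ: -0.375 0.876 0.572 -0.828	w: 2.877 3.184 2.573 -0.356	p_ee: -0.761 -0.248 0.646	tau: 5.266 -4.526 0.914 0.203
step 27	θ: -0.346 0.908 0.598 -0.832	w: 2.878 3.153 2.541 -0.350	p_ee: -0.748 -0.255 0.651	tau: 4.708 -4.620 1.023 0.202
step 28	θ: -0.317 0.939 0.623 -0.835	w: 2.875 3.118 2.504 -0.344	p_ee: -0.734 -0.262 0.655	tau: 4.175 -4.715 1.125 0.200
step 29	θ: -0.288 0.970 0.648 -0.839	w: 2.869 3.078 2.462 -0.337	p_ee: -0.721 -0.269 0.659	tau: 3.668 -4.809 1.221 0.200
step 30	θ: -0.260 1.001 0.672 -0.842	w: 2.858 3.036 2.416 -0.331	p_ee: -0.707 -0.276 0.662	tau: 3.187 -4.901 1.309 0.200
step 31	θ: -0.231 1.031 0.696 -0.845	w: 2.845 2.990 2.368 -0.325	p_ee: -0.694 -0.282 0.665	tau: 2.731 -4.990 1.389 0.200
step 32	θ: -0.203 1.061 0.720 -0.848	w: 2.830 2.943 2.318 -0.318	p_ee: -0.680 -0.289 0.668	tau: 2.299 -5.077 1.463 0.200
step 33	θ: -0.175 1.090 0.742 -0.852	w: 2.812 2.894 2.267 -0.311	p_ee: -0.666 -0.295 0.671	tau: 1.890 -5.160 1.530 0.200
step 34	θ: -0.147 1.119 0.765 -0.855	w: 2.793 2.844 2.215 -0.304	p_ee: -0.652 -0.301 0.673	tau: 1.504 -5.239 1.591 0.201
step 35	θ: -0.119 1.147 0.787 -0.858	w: 2.772 2.793 2.163 -0.297	p_ee: -0.639 -0.307 0.676	tau: 1.139 -5.314 1.645 0.201
step 36	θ: -0.091 1.174 0.808 -0.861	w: 2.749 2.742 2.111 -0.290	p_ee: -0.625 -0.313 0.677	tau: 0.795 -5.384 1.694 0.202
step 37	θ: -0.064 1.202 0.829 -0.863	w: 2.725 2.691 2.059 -0.283	p_ee: -0.611 -0.319 0.679	tau: 0.470 -5.451 1.737 0.202
step 38	θ: -0.037 1.228 0.849 -0.866	w: 2.701 2.640 2.009 -0.276	p_ee: -0.597 -0.324 0.680	tau: 0.164 -5.513 1.776 0.203
step 39	θ: -0.010 1.254 0.869 -0.869	w: 2.675 2.590 1.959 -0.269	p_ee: -0.584 -0.330 0.681	tau: -0.124 -5.571 1.810 0.203
step 40	θ: 0.017 1.280 0.888 -0.872	w: 2.648 2.539 1.910 -0.262	p_ee: -0.570 -0.335 0.682	tau: -0.396 -5.624 1.839 0.204
step 41	θ: 0.043 1.305 0.907 -0.874	w: 2.621 2.490 1.863 -0.255	p_ee: -0.557 -0.340 0.683	tau: -0.652 -5.674 1.864 0.204
step 42	θ: 0.069 1.330 0.926 -0.877	w: 2.593 2.441 1.817 -0.247	p_ee: -0.543 -0.345 0.683	tau: -0.892 -5.719 1.885 0.204
step 43	θ: 0.095 1.354 0.944 -0.879	w: 2.564 2.393 1.772 -0.240	p_ee: -0.530 -0.349 0.683	tau: -1.119 -5.761 1.903 0.205
step 44	θ: 0.120 1.378 0.961 -0.881	w: 2.535 2.346 1.729 -0.233	p_ee: -0.517 -0.354 0.683	tau: -1.331 -5.798 1.918 0.205
step 45	θ: 0.146 1.401 0.978 -0.884	w: 2.505 2.299 1.687 -0.226	p_ee: -0.505 -0.358 0.683	tau: -1.531 -5.833 1.930 0.205
step 46	θ: 0.170 1.424 0.995 -0.886	w: 2.475 2.254 1.647 -0.219	p_ee: -0.492 -0.362 0.682	tau: -1.719 -5.863 1.939 0.205
step 47	θ: 0.195 1.446 1.011 -0.888	w: 2.445 2.209 1.608 -0.213	p_ee: -0.479 -0.366 0.682	tau: -1.895 -5.891 1.945 0.206
step 48	θ: 0.219 1.468 1.027 -0.890	w: 2.414 2.166 1.571 -0.206	p_ee: -0.467 -0.370 0.681
any joint saturated: no


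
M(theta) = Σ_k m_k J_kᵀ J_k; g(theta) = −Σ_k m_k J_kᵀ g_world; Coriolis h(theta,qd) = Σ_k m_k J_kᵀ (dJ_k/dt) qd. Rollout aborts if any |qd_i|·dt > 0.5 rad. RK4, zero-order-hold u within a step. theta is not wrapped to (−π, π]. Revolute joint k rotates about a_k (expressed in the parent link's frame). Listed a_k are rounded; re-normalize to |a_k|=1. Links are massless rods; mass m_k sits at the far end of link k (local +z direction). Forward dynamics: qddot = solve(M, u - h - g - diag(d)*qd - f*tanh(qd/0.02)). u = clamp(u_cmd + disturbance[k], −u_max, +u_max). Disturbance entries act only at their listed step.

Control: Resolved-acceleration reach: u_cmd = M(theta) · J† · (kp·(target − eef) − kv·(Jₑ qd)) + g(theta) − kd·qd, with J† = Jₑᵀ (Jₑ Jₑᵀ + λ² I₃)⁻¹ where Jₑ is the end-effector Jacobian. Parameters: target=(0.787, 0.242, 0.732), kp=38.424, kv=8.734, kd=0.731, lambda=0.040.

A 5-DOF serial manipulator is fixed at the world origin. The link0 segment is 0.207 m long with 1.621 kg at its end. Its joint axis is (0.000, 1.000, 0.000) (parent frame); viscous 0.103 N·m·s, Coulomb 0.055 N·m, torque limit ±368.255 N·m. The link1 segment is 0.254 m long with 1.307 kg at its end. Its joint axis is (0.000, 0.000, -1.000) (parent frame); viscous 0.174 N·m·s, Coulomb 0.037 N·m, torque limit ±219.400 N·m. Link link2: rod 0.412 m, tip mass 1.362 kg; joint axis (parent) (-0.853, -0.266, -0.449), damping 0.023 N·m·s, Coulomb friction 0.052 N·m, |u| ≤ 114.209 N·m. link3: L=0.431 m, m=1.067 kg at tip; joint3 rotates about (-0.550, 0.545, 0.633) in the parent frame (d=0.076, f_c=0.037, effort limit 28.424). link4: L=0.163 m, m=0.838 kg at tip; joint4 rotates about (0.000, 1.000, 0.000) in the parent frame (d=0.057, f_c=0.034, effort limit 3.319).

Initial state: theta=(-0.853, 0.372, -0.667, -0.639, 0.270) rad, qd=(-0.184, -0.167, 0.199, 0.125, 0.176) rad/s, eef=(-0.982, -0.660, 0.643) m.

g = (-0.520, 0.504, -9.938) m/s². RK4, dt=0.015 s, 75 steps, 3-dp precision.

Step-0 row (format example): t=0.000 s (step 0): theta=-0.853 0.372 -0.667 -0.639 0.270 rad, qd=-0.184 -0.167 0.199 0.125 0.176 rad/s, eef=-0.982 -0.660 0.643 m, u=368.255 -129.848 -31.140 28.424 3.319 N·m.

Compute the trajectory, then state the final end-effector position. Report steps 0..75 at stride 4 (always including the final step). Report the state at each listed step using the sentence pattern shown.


t=0.060 s (step 4): theta=-0.655 0.005 -0.587 -1.410 -0.145 rad, qd=6.528 -3.574 -0.657 -15.826 -5.807 rad/s, eef=-0.880 -0.568 0.643 m, u=135.143 -41.009 -51.014 23.409 3.319 N·m.
t=0.120 s (step 8): theta=-0.238 -0.041 -0.790 -2.265 -0.117 rad, qd=7.037 1.722 -5.218 -11.751 3.850 rad/s, eef=-0.617 -0.410 0.772 m, u=13.946 -4.363 -18.520 8.942 -1.358 N·m.
t=0.180 s (step 12): theta=0.221 0.237 -1.042 -2.652 0.019 rad, qd=8.020 6.123 -2.974 -2.654 -0.058 rad/s, eef=-0.267 -0.271 0.949 m, u=-43.082 7.983 -5.511 7.775 2.994 N·m.
t=0.240 s (step 16): theta=0.657 0.544 -1.155 -2.764 -0.069 rad, qd=6.197 3.840 -0.718 -1.318 -3.339 rad/s, eef=0.139 -0.144 1.005 m, u=-80.327 13.128 -5.783 15.837 3.319 N·m.
t=0.300 s (step 20): theta=0.954 0.716 -1.138 -2.810 -0.411 rad, qd=3.756 2.136 1.072 -0.294 -7.808 rad/s, eef=0.493 -0.044 0.932 m, u=-96.992 12.154 -12.569 20.109 3.319 N·m.
t=0.360 s (step 24): theta=1.111 0.817 -1.046 -2.830 -0.940 rad, qd=1.536 1.319 1.908 -0.637 -9.069 rad/s, eef=0.729 0.023 0.793 m, u=-104.237 10.623 -14.024 19.125 3.319 N·m.
t=0.420 s (step 28): theta=1.153 0.889 -0.924 -2.906 -1.375 rad, qd=0.072 1.357 1.925 -1.638 -4.390 rad/s, eef=0.835 0.071 0.675 m, u=-77.628 2.517 -15.679 13.852 3.319 N·m.
t=0.480 s (step 32): theta=1.141 0.985 -0.831 -2.989 -1.441 rad, qd=-0.406 1.644 1.367 -0.848 0.157 rad/s, eef=0.870 0.133 0.626 m, u=-54.900 -4.276 -18.373 9.692 0.302 N·m.
t=0.540 s (step 36): theta=1.105 1.068 -0.753 -3.022 -1.432 rad, qd=-0.750 1.147 1.206 -0.336 0.129 rad/s, eef=0.876 0.184 0.611 m, u=-44.176 -4.815 -16.790 6.679 -0.086 N·m.
t=0.600 s (step 40): theta=1.056 1.125 -0.688 -3.037 -1.426 rad, qd=-0.877 0.782 0.932 -0.182 0.078 rad/s, eef=0.866 0.219 0.614 m, u=-36.026 -4.292 -14.294 4.627 -0.206 N·m.
t=0.660 s (step 44): theta=1.003 1.165 -0.641 -3.047 -1.423 rad, qd=-0.863 0.576 0.635 -0.165 0.037 rad/s, eef=0.850 0.240 0.628 m, u=-30.059 -3.543 -11.870 3.263 -0.213 N·m.
t=0.720 s (step 48): theta=0.954 1.196 -0.611 -3.058 -1.421 rad, qd=-0.777 0.468 0.384 -0.199 0.016 rad/s, eef=0.831 0.252 0.647 m, u=-25.909 -2.902 -9.930 2.390 -0.185 N·m.
t=0.780 s (step 52): theta=0.910 1.222 -0.594 -3.071 -1.420 rad, qd=-0.660 0.407 0.204 -0.239 0.008 rad/s, eef=0.814 0.257 0.667 m, u=-23.253 -2.455 -8.577 1.854 -0.152 N·m.
t=0.840 s (step 56): theta=0.874 1.245 -0.585 -3.087 -1.420 rad, qd=-0.537 0.365 0.093 -0.265 0.003 rad/s, eef=0.799 0.258 0.685 m, u=-21.773 -2.189 -7.763 1.545 -0.124 N·m.
t=0.900 s (step 60): theta=0.846 1.266 -0.581 -3.103 -1.420 rad, qd=-0.422 0.329 0.033 -0.272 0.001 rad/s, eef=0.788 0.257 0.701 m, u=-21.159 -2.059 -7.383 1.383 -0.107 N·m.
t=0.960 s (step 64): theta=0.823 1.284 -0.580 -3.119 -1.420 rad, qd=-0.322 0.288 0.012 -0.266 -0.000 rad/s, eef=0.779 0.255 0.713 m, u=-21.129 -2.019 -7.318 1.309 -0.102 N·m.
t=1.020 s (step 68): theta=0.807 1.301 -0.580 -3.135 -1.420 rad, qd=-0.239 0.250 0.009 -0.247 0.000 rad/s, eef=0.774 0.252 0.722 m, u=-21.457 -2.036 -7.455 1.282 -0.108 N·m.
t=1.080 s (step 72): theta=0.794 1.315 -0.579 -3.149 -1.420 rad, qd=-0.171 0.218 0.011 -0.220 0.002 rad/s, eef=0.771 0.250 0.727 m, u=-21.962 -2.081 -7.692 1.276 -0.120 N·m.
t=1.125 s (step 75): theta=0.788 1.324 -0.579 -3.158 -1.420 rad, qd=-0.131 0.194 0.013 -0.198 0.003 rad/s, eef=0.770 0.248 0.730 m.
final eef position (m): 0.770 0.248 0.730
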